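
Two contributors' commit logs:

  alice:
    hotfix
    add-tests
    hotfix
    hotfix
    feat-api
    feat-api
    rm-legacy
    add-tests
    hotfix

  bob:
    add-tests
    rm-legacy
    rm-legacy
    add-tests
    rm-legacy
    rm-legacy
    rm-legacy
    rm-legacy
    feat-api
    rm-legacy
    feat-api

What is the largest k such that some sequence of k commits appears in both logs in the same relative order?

Match add-tests [2,4]; then feat-api [5,9]; then feat-api [6,11] — 3 commits in the same relative order in both. dp[9][11] = 3 confirms this is the maximum.

3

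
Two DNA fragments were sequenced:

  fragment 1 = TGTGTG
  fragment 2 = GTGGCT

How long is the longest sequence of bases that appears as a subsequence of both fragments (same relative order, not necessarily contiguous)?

Pick T [1,2] → G [2,3] → G [4,4] → T [5,6]; all 4 bases appear in both, in order. The LCS DP gives dp[6][6] = 4, so this is optimal.

4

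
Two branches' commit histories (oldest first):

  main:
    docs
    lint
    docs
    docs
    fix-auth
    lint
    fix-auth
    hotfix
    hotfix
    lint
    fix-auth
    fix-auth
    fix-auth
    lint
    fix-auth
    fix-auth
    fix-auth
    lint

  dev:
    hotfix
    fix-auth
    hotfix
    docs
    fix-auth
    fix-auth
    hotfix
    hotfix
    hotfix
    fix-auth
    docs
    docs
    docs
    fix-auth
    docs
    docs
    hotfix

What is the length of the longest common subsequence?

Pick docs [4,4]; then fix-auth [5,5]; then fix-auth [7,6]; then hotfix [8,8]; then hotfix [9,9]; then fix-auth [11,10]; then fix-auth [12,14]; all 7 commits appear in both, in order. Since dp[18][17] = 7, nothing longer is possible.

7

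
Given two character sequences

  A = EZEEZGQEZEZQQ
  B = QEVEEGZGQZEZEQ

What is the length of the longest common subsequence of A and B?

10

Pick E (A #1, B #2), then E (A #3, B #4), then E (A #4, B #5), then Z (A #5, B #7), then G (A #6, B #8), then Q (A #7, B #9), then E (A #8, B #11), then Z (A #9, B #12), then E (A #10, B #13), then Q (A #13, B #14); all 10 characters appear in both, in order. The LCS DP gives dp[13][14] = 10, so this is optimal.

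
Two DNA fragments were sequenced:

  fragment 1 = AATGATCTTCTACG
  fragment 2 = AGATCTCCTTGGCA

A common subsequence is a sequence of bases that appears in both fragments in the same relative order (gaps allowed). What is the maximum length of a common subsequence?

9

One common subsequence of length 9: A at fragment 1[1]=fragment 2[1] → A at fragment 1[2]=fragment 2[3] → T at fragment 1[3]=fragment 2[4] → T at fragment 1[6]=fragment 2[6] → C at fragment 1[7]=fragment 2[8] → T at fragment 1[8]=fragment 2[9] → T at fragment 1[9]=fragment 2[10] → C at fragment 1[10]=fragment 2[13] → A at fragment 1[12]=fragment 2[14]. Since dp[14][14] = 9, nothing longer is possible.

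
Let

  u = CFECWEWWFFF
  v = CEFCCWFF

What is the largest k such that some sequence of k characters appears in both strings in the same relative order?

Let dp[i][j] be the LCS length of the first i characters of u and the first j characters of v. dp[i][j] = dp[i-1][j-1]+1 when the i-th and j-th characters match, else max(dp[i-1][j], dp[i][j-1]).
    ·  C  E  F  C  C  W  F  F
 ·  0  0  0  0  0  0  0  0  0
 C  0  1  1  1  1  1  1  1  1
 F  0  1  1  2  2  2  2  2  2
 E  0  1  2  2  2  2  2  2  2
 C  0  1  2  2  3  3  3  3  3
 W  0  1  2  2  3  3  4  4  4
 E  0  1  2  2  3  3  4  4  4
 W  0  1  2  2  3  3  4  4  4
 W  0  1  2  2  3  3  4  4  4
 F  0  1  2  3  3  3  4  5  5
 F  0  1  2  3  3  3  4  5  6
 F  0  1  2  3  3  3  4  5  6
dp[11][8] = 6. One LCS (by backtracking along matches): CFCWFF.

6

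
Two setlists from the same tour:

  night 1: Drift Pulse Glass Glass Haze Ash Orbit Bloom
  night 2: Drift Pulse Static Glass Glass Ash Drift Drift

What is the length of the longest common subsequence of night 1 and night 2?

5

Pick Drift (night 1 #1, night 2 #1), then Pulse (night 1 #2, night 2 #2), then Glass (night 1 #3, night 2 #4), then Glass (night 1 #4, night 2 #5), then Ash (night 1 #6, night 2 #6); all 5 songs appear in both, in order, and the DP table's final entry dp[8][8] is also 5, so no common subsequence is longer.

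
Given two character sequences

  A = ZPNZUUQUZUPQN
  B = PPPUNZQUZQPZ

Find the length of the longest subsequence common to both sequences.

Match P (A #2, B #3), then N (A #3, B #5), then Z (A #4, B #6), then Q (A #7, B #7), then U (A #8, B #8), then Z (A #9, B #9), then P (A #11, B #11) — 7 characters in the same relative order in both. Since dp[13][12] = 7, nothing longer is possible.

7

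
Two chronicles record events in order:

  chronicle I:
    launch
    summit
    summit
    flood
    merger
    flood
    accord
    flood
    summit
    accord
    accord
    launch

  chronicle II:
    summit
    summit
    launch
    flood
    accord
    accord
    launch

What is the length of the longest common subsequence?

Match summit (chronicle I #2, chronicle II #1); then summit (chronicle I #3, chronicle II #2); then flood (chronicle I #8, chronicle II #4); then accord (chronicle I #10, chronicle II #5); then accord (chronicle I #11, chronicle II #6); then launch (chronicle I #12, chronicle II #7) — 6 events in the same relative order in both. dp[12][7] = 6 confirms this is the maximum.

6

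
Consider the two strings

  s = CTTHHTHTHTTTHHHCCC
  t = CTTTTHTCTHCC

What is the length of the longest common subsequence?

Pick C at s[1]=t[1]; then T at s[2]=t[2]; then T at s[3]=t[3]; then T at s[6]=t[4]; then T at s[8]=t[5]; then H at s[9]=t[6]; then T at s[10]=t[7]; then T at s[12]=t[9]; then H at s[15]=t[10]; then C at s[17]=t[11]; then C at s[18]=t[12]; all 11 characters appear in both, in order. The LCS DP gives dp[18][12] = 11, so this is optimal.

11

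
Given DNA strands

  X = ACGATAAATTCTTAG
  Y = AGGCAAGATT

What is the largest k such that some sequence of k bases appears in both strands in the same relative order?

7

Let dp[i][j] be the LCS length of the first i bases of X and the first j bases of Y. dp[i][j] = dp[i-1][j-1]+1 when the i-th and j-th bases match, else max(dp[i-1][j], dp[i][j-1]).
    ·  A  G  G  C  A  A  G  A  T  T
 ·  0  0  0  0  0  0  0  0  0  0  0
 A  0  1  1  1  1  1  1  1  1  1  1
 C  0  1  1  1  2  2  2  2  2  2  2
 G  0  1  2  2  2  2  2  3  3  3  3
 A  0  1  2  2  2  3  3  3  4  4  4
 T  0  1  2  2  2  3  3  3  4  5  5
 A  0  1  2  2  2  3  4  4  4  5  5
 A  0  1  2  2  2  3  4  4  5  5  5
 A  0  1  2  2  2  3  4  4  5  5  5
 T  0  1  2  2  2  3  4  4  5  6  6
 T  0  1  2  2  2  3  4  4  5  6  7
 C  0  1  2  2  3  3  4  4  5  6  7
 T  0  1  2  2  3  3  4  4  5  6  7
 T  0  1  2  2  3  3  4  4  5  6  7
 A  0  1  2  2  3  4  4  4  5  6  7
 G  0  1  2  3  3  4  4  5  5  6  7
dp[15][10] = 7. One LCS (by backtracking along matches): ACAAATT.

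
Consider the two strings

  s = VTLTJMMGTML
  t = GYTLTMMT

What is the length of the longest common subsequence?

6

Pick T (s #2, t #3), L (s #3, t #4), T (s #4, t #5), M (s #6, t #6), M (s #7, t #7), T (s #9, t #8); all 6 characters appear in both, in order. dp[11][8] = 6 confirms this is the maximum.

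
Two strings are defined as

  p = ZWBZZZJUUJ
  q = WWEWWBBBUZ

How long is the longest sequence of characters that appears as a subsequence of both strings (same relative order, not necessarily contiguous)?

Let dp[i][j] be the LCS length of the first i characters of p and the first j characters of q. dp[i][j] = dp[i-1][j-1]+1 when the i-th and j-th characters match, else max(dp[i-1][j], dp[i][j-1]).
    ·  W  W  E  W  W  B  B  B  U  Z
 ·  0  0  0  0  0  0  0  0  0  0  0
 Z  0  0  0  0  0  0  0  0  0  0  1
 W  0  1  1  1  1  1  1  1  1  1  1
 B  0  1  1  1  1  1  2  2  2  2  2
 Z  0  1  1  1  1  1  2  2  2  2  3
 Z  0  1  1  1  1  1  2  2  2  2  3
 Z  0  1  1  1  1  1  2  2  2  2  3
 J  0  1  1  1  1  1  2  2  2  2  3
 U  0  1  1  1  1  1  2  2  2  3  3
 U  0  1  1  1  1  1  2  2  2  3  3
 J  0  1  1  1  1  1  2  2  2  3  3
dp[10][10] = 3. One LCS (by backtracking along matches): WBZ.

3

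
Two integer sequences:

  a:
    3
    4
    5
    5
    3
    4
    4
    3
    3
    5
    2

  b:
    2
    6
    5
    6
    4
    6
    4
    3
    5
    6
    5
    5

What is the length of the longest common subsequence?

5

One common subsequence of length 5: 5 (a #3, b #3), 4 (a #6, b #5), 4 (a #7, b #7), 3 (a #8, b #8), 5 (a #10, b #12), and the DP table's final entry dp[11][12] is also 5, so no common subsequence is longer.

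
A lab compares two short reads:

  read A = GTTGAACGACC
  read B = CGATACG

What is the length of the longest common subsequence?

5

Taking G [1,2]; then T [3,4]; then A [6,5]; then C [7,6]; then G [8,7] gives a common subsequence of length 5. The LCS DP gives dp[11][7] = 5, so this is optimal.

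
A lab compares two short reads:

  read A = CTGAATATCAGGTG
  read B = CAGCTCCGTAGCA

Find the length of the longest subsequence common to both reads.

Match C (read A #1, read B #4), then T (read A #2, read B #5), then G (read A #3, read B #8), then T (read A #6, read B #9), then A (read A #7, read B #10), then C (read A #9, read B #12), then A (read A #10, read B #13) — 7 bases in the same relative order in both, and the DP table's final entry dp[14][13] is also 7, so no common subsequence is longer.

7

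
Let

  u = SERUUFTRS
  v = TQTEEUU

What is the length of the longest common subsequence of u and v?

3

Let dp[i][j] be the LCS length of the first i characters of u and the first j characters of v. dp[i][j] = dp[i-1][j-1]+1 when the i-th and j-th characters match, else max(dp[i-1][j], dp[i][j-1]).
    ·  T  Q  T  E  E  U  U
 ·  0  0  0  0  0  0  0  0
 S  0  0  0  0  0  0  0  0
 E  0  0  0  0  1  1  1  1
 R  0  0  0  0  1  1  1  1
 U  0  0  0  0  1  1  2  2
 U  0  0  0  0  1  1  2  3
 F  0  0  0  0  1  1  2  3
 T  0  1  1  1  1  1  2  3
 R  0  1  1  1  1  1  2  3
 S  0  1  1  1  1  1  2  3
dp[9][7] = 3. One LCS (by backtracking along matches): EUU.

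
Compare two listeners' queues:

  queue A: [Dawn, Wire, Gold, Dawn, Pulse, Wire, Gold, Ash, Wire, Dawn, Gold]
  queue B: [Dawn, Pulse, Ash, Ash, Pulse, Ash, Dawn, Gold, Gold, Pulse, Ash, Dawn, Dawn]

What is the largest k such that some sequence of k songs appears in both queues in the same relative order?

5

Taking Dawn at queue A[1]=queue B[7]; then Gold at queue A[3]=queue B[9]; then Pulse at queue A[5]=queue B[10]; then Ash at queue A[8]=queue B[11]; then Dawn at queue A[10]=queue B[13] gives a common subsequence of length 5, and the DP table's final entry dp[11][13] is also 5, so no common subsequence is longer.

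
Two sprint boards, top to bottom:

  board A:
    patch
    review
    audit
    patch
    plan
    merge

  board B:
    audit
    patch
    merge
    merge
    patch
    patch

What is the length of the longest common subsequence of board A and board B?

Taking audit (board A #3, board B #1), then patch (board A #4, board B #2), then merge (board A #6, board B #4) gives a common subsequence of length 3. Since dp[6][6] = 3, nothing longer is possible.

3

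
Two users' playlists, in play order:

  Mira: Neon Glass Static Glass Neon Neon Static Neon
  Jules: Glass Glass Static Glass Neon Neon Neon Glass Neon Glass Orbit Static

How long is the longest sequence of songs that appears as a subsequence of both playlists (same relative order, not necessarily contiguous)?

6

One common subsequence of length 6: Glass at Mira[2]=Jules[2] → Static at Mira[3]=Jules[3] → Glass at Mira[4]=Jules[4] → Neon at Mira[5]=Jules[7] → Neon at Mira[6]=Jules[9] → Static at Mira[7]=Jules[12]. dp[8][12] = 6 confirms this is the maximum.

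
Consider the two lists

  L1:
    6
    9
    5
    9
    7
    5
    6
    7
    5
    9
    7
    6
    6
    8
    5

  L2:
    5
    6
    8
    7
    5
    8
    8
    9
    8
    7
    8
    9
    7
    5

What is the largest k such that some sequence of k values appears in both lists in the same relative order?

Match 5 [6,1], 6 [7,2], 7 [8,4], 5 [9,5], 9 [10,8], 7 [11,10], 8 [14,11], 5 [15,14] — 8 values in the same relative order in both, and the DP table's final entry dp[15][14] is also 8, so no common subsequence is longer.

8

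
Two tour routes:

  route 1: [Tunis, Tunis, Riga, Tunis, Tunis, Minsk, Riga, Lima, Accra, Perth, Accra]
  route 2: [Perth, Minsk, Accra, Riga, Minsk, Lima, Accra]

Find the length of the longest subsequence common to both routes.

One common subsequence of length 4: Riga at route 1[3]=route 2[4] → Minsk at route 1[6]=route 2[5] → Lima at route 1[8]=route 2[6] → Accra at route 1[11]=route 2[7]. Since dp[11][7] = 4, nothing longer is possible.

4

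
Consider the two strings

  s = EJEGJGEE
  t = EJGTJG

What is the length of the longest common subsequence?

5

Match E [1,1] → J [2,2] → G [4,3] → J [5,5] → G [6,6] — 5 characters in the same relative order in both, and the DP table's final entry dp[8][6] is also 5, so no common subsequence is longer.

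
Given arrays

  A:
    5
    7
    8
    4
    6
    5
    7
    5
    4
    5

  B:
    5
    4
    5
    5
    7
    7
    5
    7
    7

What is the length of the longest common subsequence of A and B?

Match 5 at A[1]=B[1]; then 4 at A[4]=B[2]; then 5 at A[6]=B[4]; then 7 at A[7]=B[6]; then 5 at A[8]=B[7] — 5 values in the same relative order in both. dp[10][9] = 5 confirms this is the maximum.

5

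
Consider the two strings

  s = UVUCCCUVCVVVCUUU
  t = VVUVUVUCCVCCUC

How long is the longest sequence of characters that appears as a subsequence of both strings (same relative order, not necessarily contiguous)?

Match U at s[1]=t[5], then V at s[2]=t[6], then U at s[3]=t[7], then C at s[5]=t[8], then C at s[6]=t[9], then V at s[8]=t[10], then C at s[9]=t[11], then C at s[13]=t[12], then U at s[14]=t[13] — 9 characters in the same relative order in both, and the DP table's final entry dp[16][14] is also 9, so no common subsequence is longer.

9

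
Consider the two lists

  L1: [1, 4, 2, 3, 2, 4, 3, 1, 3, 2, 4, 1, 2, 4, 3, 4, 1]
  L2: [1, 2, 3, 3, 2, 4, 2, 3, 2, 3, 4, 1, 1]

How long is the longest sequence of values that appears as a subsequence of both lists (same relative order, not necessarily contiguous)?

Taking 1 at L1[1]=L2[1] → 2 at L1[3]=L2[2] → 3 at L1[4]=L2[4] → 2 at L1[5]=L2[5] → 4 at L1[6]=L2[6] → 3 at L1[7]=L2[8] → 3 at L1[9]=L2[10] → 4 at L1[11]=L2[11] → 1 at L1[12]=L2[12] → 1 at L1[17]=L2[13] gives a common subsequence of length 10. Since dp[17][13] = 10, nothing longer is possible.

10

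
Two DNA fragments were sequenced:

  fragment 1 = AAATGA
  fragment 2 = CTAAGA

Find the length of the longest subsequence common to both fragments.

4

Taking A [2,3]; then A [3,4]; then G [5,5]; then A [6,6] gives a common subsequence of length 4. The LCS DP gives dp[6][6] = 4, so this is optimal.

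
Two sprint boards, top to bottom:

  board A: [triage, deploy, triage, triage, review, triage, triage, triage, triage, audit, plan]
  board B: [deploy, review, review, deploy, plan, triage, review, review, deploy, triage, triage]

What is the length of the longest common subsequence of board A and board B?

Match deploy [2,4]; then triage [3,6]; then review [5,8]; then triage [8,10]; then triage [9,11] — 5 tasks in the same relative order in both, and the DP table's final entry dp[11][11] is also 5, so no common subsequence is longer.

5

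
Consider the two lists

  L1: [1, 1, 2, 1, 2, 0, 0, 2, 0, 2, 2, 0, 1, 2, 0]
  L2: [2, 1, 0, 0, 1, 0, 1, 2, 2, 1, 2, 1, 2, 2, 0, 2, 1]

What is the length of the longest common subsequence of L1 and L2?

10

One common subsequence of length 10: 2 (L1 #3, L2 #1), then 1 (L1 #4, L2 #2), then 0 (L1 #6, L2 #4), then 0 (L1 #7, L2 #6), then 2 (L1 #8, L2 #8), then 2 (L1 #10, L2 #9), then 2 (L1 #11, L2 #11), then 1 (L1 #13, L2 #12), then 2 (L1 #14, L2 #14), then 0 (L1 #15, L2 #15). The LCS DP gives dp[15][17] = 10, so this is optimal.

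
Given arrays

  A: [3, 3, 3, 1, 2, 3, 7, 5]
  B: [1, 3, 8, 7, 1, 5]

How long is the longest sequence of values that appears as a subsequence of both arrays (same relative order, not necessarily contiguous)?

Match 1 at A[4]=B[1], then 3 at A[6]=B[2], then 7 at A[7]=B[4], then 5 at A[8]=B[6] — 4 values in the same relative order in both, and the DP table's final entry dp[8][6] is also 4, so no common subsequence is longer.

4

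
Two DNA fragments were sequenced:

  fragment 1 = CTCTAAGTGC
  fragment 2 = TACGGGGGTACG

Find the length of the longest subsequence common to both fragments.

5

Let dp[i][j] be the LCS length of the first i bases of fragment 1 and the first j bases of fragment 2. dp[i][j] = dp[i-1][j-1]+1 when the i-th and j-th bases match, else max(dp[i-1][j], dp[i][j-1]).
    ·  T  A  C  G  G  G  G  G  T  A  C  G
 ·  0  0  0  0  0  0  0  0  0  0  0  0  0
 C  0  0  0  1  1  1  1  1  1  1  1  1  1
 T  0  1  1  1  1  1  1  1  1  2  2  2  2
 C  0  1  1  2  2  2  2  2  2  2  2  3  3
 T  0  1  1  2  2  2  2  2  2  3  3  3  3
 A  0  1  2  2  2  2  2  2  2  3  4  4  4
 A  0  1  2  2  2  2  2  2  2  3  4  4  4
 G  0  1  2  2  3  3  3  3  3  3  4  4  5
 T  0  1  2  2  3  3  3  3  3  4  4  4  5
 G  0  1  2  2  3  4  4  4  4  4  4  4  5
 C  0  1  2  3  3  4  4  4  4  4  4  5  5
dp[10][12] = 5. One LCS (by backtracking along matches): TCTAG.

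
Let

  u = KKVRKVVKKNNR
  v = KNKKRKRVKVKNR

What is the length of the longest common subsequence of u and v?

9

One common subsequence of length 9: K [1,3], K [2,4], R [4,5], K [5,6], V [6,8], V [7,10], K [9,11], N [11,12], R [12,13]. dp[12][13] = 9 confirms this is the maximum.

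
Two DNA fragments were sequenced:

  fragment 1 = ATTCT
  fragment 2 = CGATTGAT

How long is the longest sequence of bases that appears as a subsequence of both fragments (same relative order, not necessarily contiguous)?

4

One common subsequence of length 4: A at fragment 1[1]=fragment 2[3], then T at fragment 1[2]=fragment 2[4], then T at fragment 1[3]=fragment 2[5], then T at fragment 1[5]=fragment 2[8]. dp[5][8] = 4 confirms this is the maximum.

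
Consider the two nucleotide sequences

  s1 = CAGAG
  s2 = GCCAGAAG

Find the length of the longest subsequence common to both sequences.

Let dp[i][j] be the LCS length of the first i bases of s1 and the first j bases of s2. dp[i][j] = dp[i-1][j-1]+1 when the i-th and j-th bases match, else max(dp[i-1][j], dp[i][j-1]).
    ·  G  C  C  A  G  A  A  G
 ·  0  0  0  0  0  0  0  0  0
 C  0  0  1  1  1  1  1  1  1
 A  0  0  1  1  2  2  2  2  2
 G  0  1  1  1  2  3  3  3  3
 A  0  1  1  1  2  3  4  4  4
 G  0  1  1  1  2  3  4  4  5
dp[5][8] = 5. One LCS (by backtracking along matches): CAGAG.

5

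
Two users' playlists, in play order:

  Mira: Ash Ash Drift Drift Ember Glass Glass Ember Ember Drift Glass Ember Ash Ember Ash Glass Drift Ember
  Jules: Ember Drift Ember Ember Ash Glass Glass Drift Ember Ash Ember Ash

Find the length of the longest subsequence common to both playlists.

One common subsequence of length 9: Drift at Mira[3]=Jules[2], Ember at Mira[5]=Jules[4], Glass at Mira[6]=Jules[6], Glass at Mira[7]=Jules[7], Drift at Mira[10]=Jules[8], Ember at Mira[12]=Jules[9], Ash at Mira[13]=Jules[10], Ember at Mira[14]=Jules[11], Ash at Mira[15]=Jules[12]. dp[18][12] = 9 confirms this is the maximum.

9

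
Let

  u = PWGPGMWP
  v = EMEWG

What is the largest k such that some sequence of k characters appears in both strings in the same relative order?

2

Let dp[i][j] be the LCS length of the first i characters of u and the first j characters of v. dp[i][j] = dp[i-1][j-1]+1 when the i-th and j-th characters match, else max(dp[i-1][j], dp[i][j-1]).
    ·  E  M  E  W  G
 ·  0  0  0  0  0  0
 P  0  0  0  0  0  0
 W  0  0  0  0  1  1
 G  0  0  0  0  1  2
 P  0  0  0  0  1  2
 G  0  0  0  0  1  2
 M  0  0  1  1  1  2
 W  0  0  1  1  2  2
 P  0  0  1  1  2  2
dp[8][5] = 2. One LCS (by backtracking along matches): WG.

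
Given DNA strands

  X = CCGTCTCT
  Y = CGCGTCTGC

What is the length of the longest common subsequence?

Taking C [1,1], then C [2,3], then G [3,4], then T [4,5], then C [5,6], then T [6,7], then C [7,9] gives a common subsequence of length 7, and the DP table's final entry dp[8][9] is also 7, so no common subsequence is longer.

7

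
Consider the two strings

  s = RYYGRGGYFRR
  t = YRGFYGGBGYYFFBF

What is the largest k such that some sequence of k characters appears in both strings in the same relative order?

7

Taking R (s #1, t #2) → Y (s #3, t #5) → G (s #4, t #6) → G (s #6, t #7) → G (s #7, t #9) → Y (s #8, t #11) → F (s #9, t #15) gives a common subsequence of length 7, and the DP table's final entry dp[11][15] is also 7, so no common subsequence is longer.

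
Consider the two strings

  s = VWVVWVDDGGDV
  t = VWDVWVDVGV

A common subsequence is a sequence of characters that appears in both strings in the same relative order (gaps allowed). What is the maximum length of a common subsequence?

Taking V [1,1], W [2,2], V [4,4], W [5,5], V [6,6], D [7,7], G [10,9], V [12,10] gives a common subsequence of length 8, and the DP table's final entry dp[12][10] is also 8, so no common subsequence is longer.

8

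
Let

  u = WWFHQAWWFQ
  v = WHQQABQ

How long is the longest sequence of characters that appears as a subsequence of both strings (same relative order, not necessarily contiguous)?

5

Taking W [2,1], H [4,2], Q [5,4], A [6,5], Q [10,7] gives a common subsequence of length 5, and the DP table's final entry dp[10][7] is also 5, so no common subsequence is longer.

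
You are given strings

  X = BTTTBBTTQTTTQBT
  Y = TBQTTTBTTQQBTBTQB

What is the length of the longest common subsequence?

Pick B [1,2]; then T [2,4]; then T [3,5]; then T [4,6]; then B [6,7]; then T [7,8]; then T [8,9]; then Q [9,11]; then T [10,13]; then T [12,15]; then Q [13,16]; then B [14,17]; all 12 characters appear in both, in order. dp[15][17] = 12 confirms this is the maximum.

12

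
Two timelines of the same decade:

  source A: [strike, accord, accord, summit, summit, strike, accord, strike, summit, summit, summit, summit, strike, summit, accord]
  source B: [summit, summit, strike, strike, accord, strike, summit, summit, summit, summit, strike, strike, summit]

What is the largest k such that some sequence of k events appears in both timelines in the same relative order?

11

One common subsequence of length 11: summit [4,1], summit [5,2], strike [6,4], accord [7,5], strike [8,6], summit [9,7], summit [10,8], summit [11,9], summit [12,10], strike [13,12], summit [14,13], and the DP table's final entry dp[15][13] is also 11, so no common subsequence is longer.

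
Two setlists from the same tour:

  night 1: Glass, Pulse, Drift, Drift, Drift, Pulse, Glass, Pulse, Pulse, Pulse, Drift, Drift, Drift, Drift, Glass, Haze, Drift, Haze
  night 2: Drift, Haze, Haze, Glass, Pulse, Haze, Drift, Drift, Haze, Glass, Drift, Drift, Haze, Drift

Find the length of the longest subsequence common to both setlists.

One common subsequence of length 9: Glass [1,4]; then Pulse [2,5]; then Drift [3,7]; then Drift [4,8]; then Glass [7,10]; then Drift [13,11]; then Drift [14,12]; then Haze [16,13]; then Drift [17,14]. Since dp[18][14] = 9, nothing longer is possible.

9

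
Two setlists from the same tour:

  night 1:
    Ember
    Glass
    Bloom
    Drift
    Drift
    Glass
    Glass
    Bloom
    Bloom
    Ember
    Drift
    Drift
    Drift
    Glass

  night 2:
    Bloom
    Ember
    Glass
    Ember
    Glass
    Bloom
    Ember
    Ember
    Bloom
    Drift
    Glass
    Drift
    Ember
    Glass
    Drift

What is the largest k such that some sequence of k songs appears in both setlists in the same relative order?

One common subsequence of length 8: Ember [1,2], Glass [2,3], Glass [7,5], Bloom [8,6], Bloom [9,9], Drift [11,10], Drift [12,12], Drift [13,15]. Since dp[14][15] = 8, nothing longer is possible.

8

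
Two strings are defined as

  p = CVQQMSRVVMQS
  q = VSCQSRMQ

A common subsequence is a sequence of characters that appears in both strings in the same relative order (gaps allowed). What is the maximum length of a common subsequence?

One common subsequence of length 6: C [1,3], Q [4,4], S [6,5], R [7,6], M [10,7], Q [11,8], and the DP table's final entry dp[12][8] is also 6, so no common subsequence is longer.

6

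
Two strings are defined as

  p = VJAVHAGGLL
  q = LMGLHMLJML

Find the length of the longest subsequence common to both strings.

Let dp[i][j] be the LCS length of the first i characters of p and the first j characters of q. dp[i][j] = dp[i-1][j-1]+1 when the i-th and j-th characters match, else max(dp[i-1][j], dp[i][j-1]).
    ·  L  M  G  L  H  M  L  J  M  L
 ·  0  0  0  0  0  0  0  0  0  0  0
 V  0  0  0  0  0  0  0  0  0  0  0
 J  0  0  0  0  0  0  0  0  1  1  1
 A  0  0  0  0  0  0  0  0  1  1  1
 V  0  0  0  0  0  0  0  0  1  1  1
 H  0  0  0  0  0  1  1  1  1  1  1
 A  0  0  0  0  0  1  1  1  1  1  1
 G  0  0  0  1  1  1  1  1  1  1  1
 G  0  0  0  1  1  1  1  1  1  1  1
 L  0  1  1  1  2  2  2  2  2  2  2
 L  0  1  1  1  2  2  2  3  3  3  3
dp[10][10] = 3. One LCS (by backtracking along matches): HLL.

3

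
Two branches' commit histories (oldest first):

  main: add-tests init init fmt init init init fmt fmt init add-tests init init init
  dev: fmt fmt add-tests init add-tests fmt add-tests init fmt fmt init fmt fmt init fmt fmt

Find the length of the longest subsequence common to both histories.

8

Match add-tests (main #1, dev #3); then init (main #2, dev #4); then init (main #3, dev #8); then fmt (main #4, dev #10); then init (main #5, dev #11); then init (main #7, dev #14); then fmt (main #8, dev #15); then fmt (main #9, dev #16) — 8 commits in the same relative order in both. Since dp[14][16] = 8, nothing longer is possible.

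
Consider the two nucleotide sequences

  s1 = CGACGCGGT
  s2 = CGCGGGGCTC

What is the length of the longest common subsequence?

Let dp[i][j] be the LCS length of the first i bases of s1 and the first j bases of s2. dp[i][j] = dp[i-1][j-1]+1 when the i-th and j-th bases match, else max(dp[i-1][j], dp[i][j-1]).
    ·  C  G  C  G  G  G  G  C  T  C
 ·  0  0  0  0  0  0  0  0  0  0  0
 C  0  1  1  1  1  1  1  1  1  1  1
 G  0  1  2  2  2  2  2  2  2  2  2
 A  0  1  2  2  2  2  2  2  2  2  2
 C  0  1  2  3  3  3  3  3  3  3  3
 G  0  1  2  3  4  4  4  4  4  4  4
 C  0  1  2  3  4  4  4  4  5  5  5
 G  0  1  2  3  4  5  5  5  5  5  5
 G  0  1  2  3  4  5  6  6  6  6  6
 T  0  1  2  3  4  5  6  6  6  7  7
dp[9][10] = 7. One LCS (by backtracking along matches): CGCGGGT.

7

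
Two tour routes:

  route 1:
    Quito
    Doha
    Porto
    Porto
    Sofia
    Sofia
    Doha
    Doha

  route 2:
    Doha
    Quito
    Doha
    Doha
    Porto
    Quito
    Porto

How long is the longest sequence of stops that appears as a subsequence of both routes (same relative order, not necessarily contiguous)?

One common subsequence of length 4: Quito [1,2], then Doha [2,4], then Porto [3,5], then Porto [4,7]. dp[8][7] = 4 confirms this is the maximum.

4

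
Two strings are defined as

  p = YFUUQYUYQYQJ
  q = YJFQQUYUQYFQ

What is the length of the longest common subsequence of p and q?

8

Pick Y at p[1]=q[1]; then F at p[2]=q[3]; then U at p[4]=q[6]; then Y at p[6]=q[7]; then U at p[7]=q[8]; then Q at p[9]=q[9]; then Y at p[10]=q[10]; then Q at p[11]=q[12]; all 8 characters appear in both, in order, and the DP table's final entry dp[12][12] is also 8, so no common subsequence is longer.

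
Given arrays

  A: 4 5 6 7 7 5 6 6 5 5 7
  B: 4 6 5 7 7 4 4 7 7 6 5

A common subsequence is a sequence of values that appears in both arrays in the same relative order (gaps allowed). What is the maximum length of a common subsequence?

6

One common subsequence of length 6: 4 (A #1, B #1), then 5 (A #2, B #3), then 7 (A #4, B #8), then 7 (A #5, B #9), then 6 (A #8, B #10), then 5 (A #10, B #11). The LCS DP gives dp[11][11] = 6, so this is optimal.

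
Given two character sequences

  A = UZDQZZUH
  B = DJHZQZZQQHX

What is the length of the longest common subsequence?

5

Let dp[i][j] be the LCS length of the first i characters of A and the first j characters of B. dp[i][j] = dp[i-1][j-1]+1 when the i-th and j-th characters match, else max(dp[i-1][j], dp[i][j-1]).
    ·  D  J  H  Z  Q  Z  Z  Q  Q  H  X
 ·  0  0  0  0  0  0  0  0  0  0  0  0
 U  0  0  0  0  0  0  0  0  0  0  0  0
 Z  0  0  0  0  1  1  1  1  1  1  1  1
 D  0  1  1  1  1  1  1  1  1  1  1  1
 Q  0  1  1  1  1  2  2  2  2  2  2  2
 Z  0  1  1  1  2  2  3  3  3  3  3  3
 Z  0  1  1  1  2  2  3  4  4  4  4  4
 U  0  1  1  1  2  2  3  4  4  4  4  4
 H  0  1  1  2  2  2  3  4  4  4  5  5
dp[8][11] = 5. One LCS (by backtracking along matches): ZQZZH.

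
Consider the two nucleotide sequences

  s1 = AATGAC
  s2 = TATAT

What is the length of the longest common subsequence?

3

Let dp[i][j] be the LCS length of the first i bases of s1 and the first j bases of s2. dp[i][j] = dp[i-1][j-1]+1 when the i-th and j-th bases match, else max(dp[i-1][j], dp[i][j-1]).
    ·  T  A  T  A  T
 ·  0  0  0  0  0  0
 A  0  0  1  1  1  1
 A  0  0  1  1  2  2
 T  0  1  1  2  2  3
 G  0  1  1  2  2  3
 A  0  1  2  2  3  3
 C  0  1  2  2  3  3
dp[6][5] = 3. One LCS (by backtracking along matches): AAT.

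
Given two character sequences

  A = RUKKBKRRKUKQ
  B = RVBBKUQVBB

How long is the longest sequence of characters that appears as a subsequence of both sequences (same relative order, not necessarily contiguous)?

Match R (A #1, B #1), then B (A #5, B #4), then K (A #9, B #5), then U (A #10, B #6), then Q (A #12, B #7) — 5 characters in the same relative order in both. The LCS DP gives dp[12][10] = 5, so this is optimal.

5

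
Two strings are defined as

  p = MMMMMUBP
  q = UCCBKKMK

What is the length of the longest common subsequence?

Pick U [6,1], B [7,4]; all 2 characters appear in both, in order, and the DP table's final entry dp[8][8] is also 2, so no common subsequence is longer.

2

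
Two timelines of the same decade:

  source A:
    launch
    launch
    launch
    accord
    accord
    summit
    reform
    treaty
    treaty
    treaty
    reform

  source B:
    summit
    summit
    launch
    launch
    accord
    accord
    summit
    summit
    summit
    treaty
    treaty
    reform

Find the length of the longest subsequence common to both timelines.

8

One common subsequence of length 8: launch at source A[2]=source B[3] → launch at source A[3]=source B[4] → accord at source A[4]=source B[5] → accord at source A[5]=source B[6] → summit at source A[6]=source B[9] → treaty at source A[9]=source B[10] → treaty at source A[10]=source B[11] → reform at source A[11]=source B[12]. The LCS DP gives dp[11][12] = 8, so this is optimal.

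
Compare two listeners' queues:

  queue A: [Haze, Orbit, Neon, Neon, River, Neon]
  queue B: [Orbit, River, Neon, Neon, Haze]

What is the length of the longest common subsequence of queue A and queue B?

One common subsequence of length 3: Orbit at queue A[2]=queue B[1]; then Neon at queue A[3]=queue B[3]; then Neon at queue A[4]=queue B[4]. dp[6][5] = 3 confirms this is the maximum.

3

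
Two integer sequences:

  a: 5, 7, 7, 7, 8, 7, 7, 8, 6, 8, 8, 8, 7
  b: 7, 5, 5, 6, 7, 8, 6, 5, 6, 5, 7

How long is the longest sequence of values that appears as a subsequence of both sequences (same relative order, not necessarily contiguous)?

5

Match 5 (a #1, b #3) → 7 (a #4, b #5) → 8 (a #5, b #6) → 6 (a #9, b #9) → 7 (a #13, b #11) — 5 values in the same relative order in both. The LCS DP gives dp[13][11] = 5, so this is optimal.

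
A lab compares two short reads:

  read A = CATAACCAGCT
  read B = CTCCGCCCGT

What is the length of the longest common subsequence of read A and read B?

7

Match C [1,1]; then T [3,2]; then C [6,3]; then C [7,4]; then G [9,5]; then C [10,8]; then T [11,10] — 7 bases in the same relative order in both, and the DP table's final entry dp[11][10] is also 7, so no common subsequence is longer.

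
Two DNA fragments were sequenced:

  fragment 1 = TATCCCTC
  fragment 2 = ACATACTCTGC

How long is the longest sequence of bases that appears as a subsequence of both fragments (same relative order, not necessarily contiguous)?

6

Taking T (fragment 1 #1, fragment 2 #4), then A (fragment 1 #2, fragment 2 #5), then T (fragment 1 #3, fragment 2 #7), then C (fragment 1 #6, fragment 2 #8), then T (fragment 1 #7, fragment 2 #9), then C (fragment 1 #8, fragment 2 #11) gives a common subsequence of length 6. Since dp[8][11] = 6, nothing longer is possible.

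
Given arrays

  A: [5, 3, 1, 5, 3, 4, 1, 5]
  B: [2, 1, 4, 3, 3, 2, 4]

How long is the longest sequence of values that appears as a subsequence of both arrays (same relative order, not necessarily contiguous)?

One common subsequence of length 3: 3 (A #2, B #4); then 3 (A #5, B #5); then 4 (A #6, B #7). dp[8][7] = 3 confirms this is the maximum.

3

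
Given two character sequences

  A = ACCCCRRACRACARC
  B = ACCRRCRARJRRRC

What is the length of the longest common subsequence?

One common subsequence of length 10: A [1,1] → C [4,2] → C [5,3] → R [6,4] → R [7,5] → C [9,6] → R [10,7] → A [11,8] → R [14,13] → C [15,14]. The LCS DP gives dp[15][14] = 10, so this is optimal.

10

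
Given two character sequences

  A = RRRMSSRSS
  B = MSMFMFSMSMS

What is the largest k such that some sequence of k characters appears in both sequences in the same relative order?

Match M (A #4, B #1); then S (A #5, B #2); then S (A #6, B #7); then S (A #8, B #9); then S (A #9, B #11) — 5 characters in the same relative order in both. The LCS DP gives dp[9][11] = 5, so this is optimal.

5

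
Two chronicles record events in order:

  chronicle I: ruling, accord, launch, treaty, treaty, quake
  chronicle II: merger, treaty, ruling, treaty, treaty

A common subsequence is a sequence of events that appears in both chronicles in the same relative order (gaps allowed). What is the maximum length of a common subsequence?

Match ruling [1,3], then treaty [4,4], then treaty [5,5] — 3 events in the same relative order in both. Since dp[6][5] = 3, nothing longer is possible.

3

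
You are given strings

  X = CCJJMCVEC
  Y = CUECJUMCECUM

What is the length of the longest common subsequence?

One common subsequence of length 7: C at X[1]=Y[1]; then C at X[2]=Y[4]; then J at X[3]=Y[5]; then M at X[5]=Y[7]; then C at X[6]=Y[8]; then E at X[8]=Y[9]; then C at X[9]=Y[10]. dp[9][12] = 7 confirms this is the maximum.

7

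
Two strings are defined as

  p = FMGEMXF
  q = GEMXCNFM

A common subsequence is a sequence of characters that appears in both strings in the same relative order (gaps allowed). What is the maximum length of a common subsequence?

Let dp[i][j] be the LCS length of the first i characters of p and the first j characters of q. dp[i][j] = dp[i-1][j-1]+1 when the i-th and j-th characters match, else max(dp[i-1][j], dp[i][j-1]).
    ·  G  E  M  X  C  N  F  M
 ·  0  0  0  0  0  0  0  0  0
 F  0  0  0  0  0  0  0  1  1
 M  0  0  0  1  1  1  1  1  2
 G  0  1  1  1  1  1  1  1  2
 E  0  1  2  2  2  2  2  2  2
 M  0  1  2  3  3  3  3  3  3
 X  0  1  2  3  4  4  4  4  4
 F  0  1  2  3  4  4  4  5  5
dp[7][8] = 5. One LCS (by backtracking along matches): GEMXF.

5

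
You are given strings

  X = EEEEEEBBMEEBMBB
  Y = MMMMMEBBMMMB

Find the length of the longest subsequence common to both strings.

Pick E [6,6]; then B [7,7]; then B [8,8]; then M [9,10]; then M [13,11]; then B [15,12]; all 6 characters appear in both, in order. dp[15][12] = 6 confirms this is the maximum.

6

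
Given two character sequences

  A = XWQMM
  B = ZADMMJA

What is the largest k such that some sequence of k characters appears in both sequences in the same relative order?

Let dp[i][j] be the LCS length of the first i characters of A and the first j characters of B. dp[i][j] = dp[i-1][j-1]+1 when the i-th and j-th characters match, else max(dp[i-1][j], dp[i][j-1]).
    ·  Z  A  D  M  M  J  A
 ·  0  0  0  0  0  0  0  0
 X  0  0  0  0  0  0  0  0
 W  0  0  0  0  0  0  0  0
 Q  0  0  0  0  0  0  0  0
 M  0  0  0  0  1  1  1  1
 M  0  0  0  0  1  2  2  2
dp[5][7] = 2. One LCS (by backtracking along matches): MM.

2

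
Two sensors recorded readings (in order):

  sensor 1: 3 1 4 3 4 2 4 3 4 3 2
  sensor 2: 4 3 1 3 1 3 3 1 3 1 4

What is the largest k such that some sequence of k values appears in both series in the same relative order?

Let dp[i][j] be the LCS length of the first i values of sensor 1 and the first j values of sensor 2. dp[i][j] = dp[i-1][j-1]+1 when the i-th and j-th values match, else max(dp[i-1][j], dp[i][j-1]).
    ·  4  3  1  3  1  3  3  1  3  1  4
 ·  0  0  0  0  0  0  0  0  0  0  0  0
 3  0  0  1  1  1  1  1  1  1  1  1  1
 1  0  0  1  2  2  2  2  2  2  2  2  2
 4  0  1  1  2  2  2  2  2  2  2  2  3
 3  0  1  2  2  3  3  3  3  3  3  3  3
 4  0  1  2  2  3  3  3  3  3  3  3  4
 2  0  1  2  2  3  3  3  3  3  3  3  4
 4  0  1  2  2  3  3  3  3  3  3  3  4
 3  0  1  2  2  3  3  4  4  4  4  4  4
 4  0  1  2  2  3  3  4  4  4  4  4  5
 3  0  1  2  2  3  3  4  5  5  5  5  5
 2  0  1  2  2  3  3  4  5  5  5  5  5
dp[11][11] = 5. One LCS (by backtracking along matches): 3, 1, 3, 3, 4.

5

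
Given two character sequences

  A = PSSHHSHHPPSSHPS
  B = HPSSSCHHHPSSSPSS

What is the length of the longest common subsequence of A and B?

Pick P [1,2], then S [2,4], then S [3,5], then H [5,7], then H [7,8], then H [8,9], then P [9,10], then S [11,12], then S [12,13], then P [14,14], then S [15,16]; all 11 characters appear in both, in order, and the DP table's final entry dp[15][16] is also 11, so no common subsequence is longer.

11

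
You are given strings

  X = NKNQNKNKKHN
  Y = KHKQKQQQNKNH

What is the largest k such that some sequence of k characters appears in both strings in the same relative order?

6

Let dp[i][j] be the LCS length of the first i characters of X and the first j characters of Y. dp[i][j] = dp[i-1][j-1]+1 when the i-th and j-th characters match, else max(dp[i-1][j], dp[i][j-1]).
    ·  K  H  K  Q  K  Q  Q  Q  N  K  N  H
 ·  0  0  0  0  0  0  0  0  0  0  0  0  0
 N  0  0  0  0  0  0  0  0  0  1  1  1  1
 K  0  1  1  1  1  1  1  1  1  1  2  2  2
 N  0  1  1  1  1  1  1  1  1  2  2  3  3
 Q  0  1  1  1  2  2  2  2  2  2  2  3  3
 N  0  1  1  1  2  2  2  2  2  3  3  3  3
 K  0  1  1  2  2  3  3  3  3  3  4  4  4
 N  0  1  1  2  2  3  3  3  3  4  4  5  5
 K  0  1  1  2  2  3  3  3  3  4  5  5  5
 K  0  1  1  2  2  3  3  3  3  4  5  5  5
 H  0  1  2  2  2  3  3  3  3  4  5  5  6
 N  0  1  2  2  2  3  3  3  3  4  5  6  6
dp[11][12] = 6. One LCS (by backtracking along matches): KQNKNH.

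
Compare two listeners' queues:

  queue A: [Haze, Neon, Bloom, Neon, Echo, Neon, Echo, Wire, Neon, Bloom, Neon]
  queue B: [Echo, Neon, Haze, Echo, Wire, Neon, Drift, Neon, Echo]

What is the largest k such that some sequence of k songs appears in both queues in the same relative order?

6

One common subsequence of length 6: Echo at queue A[5]=queue B[1], then Neon at queue A[6]=queue B[2], then Echo at queue A[7]=queue B[4], then Wire at queue A[8]=queue B[5], then Neon at queue A[9]=queue B[6], then Neon at queue A[11]=queue B[8]. The LCS DP gives dp[11][9] = 6, so this is optimal.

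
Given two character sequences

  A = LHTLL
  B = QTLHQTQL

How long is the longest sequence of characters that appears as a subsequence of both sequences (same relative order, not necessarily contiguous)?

Pick L (A #1, B #3), H (A #2, B #4), T (A #3, B #6), L (A #5, B #8); all 4 characters appear in both, in order. dp[5][8] = 4 confirms this is the maximum.

4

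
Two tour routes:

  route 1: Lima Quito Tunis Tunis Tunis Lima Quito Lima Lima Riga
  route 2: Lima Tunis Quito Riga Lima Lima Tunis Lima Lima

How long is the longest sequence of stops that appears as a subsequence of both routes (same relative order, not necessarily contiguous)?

One common subsequence of length 5: Lima at route 1[1]=route 2[1]; then Quito at route 1[2]=route 2[3]; then Tunis at route 1[5]=route 2[7]; then Lima at route 1[8]=route 2[8]; then Lima at route 1[9]=route 2[9], and the DP table's final entry dp[10][9] is also 5, so no common subsequence is longer.

5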